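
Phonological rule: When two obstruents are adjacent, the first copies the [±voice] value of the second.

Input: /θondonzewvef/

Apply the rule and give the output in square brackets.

no segment meets the rule's conditions; no change.

[θondonzewvef]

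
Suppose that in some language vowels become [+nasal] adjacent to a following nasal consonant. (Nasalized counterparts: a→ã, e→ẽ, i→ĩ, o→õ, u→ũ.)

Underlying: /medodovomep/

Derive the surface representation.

/o/ before nasal /m/ → [õ]

[medodovõmep]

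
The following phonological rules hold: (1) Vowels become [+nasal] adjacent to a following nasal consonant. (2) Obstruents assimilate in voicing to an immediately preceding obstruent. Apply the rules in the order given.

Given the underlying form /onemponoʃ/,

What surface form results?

Rule 1: /o/ before nasal /n/ → [õ]
Rule 1: /e/ before nasal /m/ → [ẽ]
Rule 1: /o/ before nasal /n/ → [õ]
After rule 1: õnẽmpõnoʃ
Rule 2: no segment meets the rule's conditions; no change.

[õnẽmpõnoʃ]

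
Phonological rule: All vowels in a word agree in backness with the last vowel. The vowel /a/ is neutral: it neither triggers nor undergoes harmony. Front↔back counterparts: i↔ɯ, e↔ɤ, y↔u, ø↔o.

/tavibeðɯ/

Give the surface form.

/i/ harmonizes with /ɯ/ ([+back]) → [ɯ]
/e/ harmonizes with /ɯ/ ([+back]) → [ɤ]

[tavɯbɤðɯ]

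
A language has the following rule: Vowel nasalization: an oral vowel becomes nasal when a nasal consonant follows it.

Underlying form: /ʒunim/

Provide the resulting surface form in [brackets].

[ʒũnĩm]

/u/ before nasal /n/ → [ũ]
/i/ before nasal /m/ → [ĩ]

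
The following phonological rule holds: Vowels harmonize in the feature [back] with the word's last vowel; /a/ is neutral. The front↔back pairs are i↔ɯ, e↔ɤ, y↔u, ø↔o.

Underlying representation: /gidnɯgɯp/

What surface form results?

[gɯdnɯgɯp]

/i/ harmonizes with /ɯ/ ([+back]) → [ɯ]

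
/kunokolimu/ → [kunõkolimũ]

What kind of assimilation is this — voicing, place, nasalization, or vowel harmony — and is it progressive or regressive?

/o/→[õ] /u/→[ũ].
Each target copies a feature from the preceding segment, so the direction is progressive.

nasalization, progressive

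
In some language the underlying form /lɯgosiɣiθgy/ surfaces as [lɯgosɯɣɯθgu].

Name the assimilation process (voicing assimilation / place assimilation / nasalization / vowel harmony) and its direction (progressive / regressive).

vowel harmony, progressive

/i/→[ɯ] /i/→[ɯ] /y/→[u].
Vowels agree with the first vowel, so the harmony is progressive.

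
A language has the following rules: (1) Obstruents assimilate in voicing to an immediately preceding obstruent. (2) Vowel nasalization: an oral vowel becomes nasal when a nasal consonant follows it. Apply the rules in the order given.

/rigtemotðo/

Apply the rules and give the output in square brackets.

[rigdẽmotθo]

Rule 1: /t/ after /g/ (voiced) → [d]
Rule 1: /ð/ after /t/ (voiceless) → [θ]
After rule 1: rigdemotθo
Rule 2: /e/ before nasal /m/ → [ẽ]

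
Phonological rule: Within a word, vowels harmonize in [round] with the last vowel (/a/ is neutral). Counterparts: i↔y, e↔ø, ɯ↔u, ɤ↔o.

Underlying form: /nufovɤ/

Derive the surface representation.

[nɯfɤvɤ]

/u/ harmonizes with /ɤ/ ([-round]) → [ɯ]
/o/ harmonizes with /ɤ/ ([-round]) → [ɤ]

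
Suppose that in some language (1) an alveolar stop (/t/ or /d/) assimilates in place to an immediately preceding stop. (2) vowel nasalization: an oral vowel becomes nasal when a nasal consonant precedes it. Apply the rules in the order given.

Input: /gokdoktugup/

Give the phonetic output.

Rule 1: /d/ after /k/ (velar) → [g]
Rule 1: /t/ after /k/ (velar) → [k]
After rule 1: gokgokkugup
Rule 2: no segment meets the rule's conditions; no change.

[gokgokkugup]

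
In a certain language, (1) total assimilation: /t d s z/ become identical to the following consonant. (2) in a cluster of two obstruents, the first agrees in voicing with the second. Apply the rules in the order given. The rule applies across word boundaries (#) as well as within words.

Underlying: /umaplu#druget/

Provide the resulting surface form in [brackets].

[umaplu#rruget]

Rule 1: /d/ before /r/ → [r] (total assimilation)
After rule 1: umaplu#rruget
Rule 2: no segment meets the rule's conditions; no change.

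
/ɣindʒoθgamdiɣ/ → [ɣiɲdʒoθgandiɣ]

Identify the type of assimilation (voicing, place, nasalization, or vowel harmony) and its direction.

place assimilation, regressive

/n/→[ɲ] /m/→[n].
Each target copies a feature from the following segment, so the direction is regressive.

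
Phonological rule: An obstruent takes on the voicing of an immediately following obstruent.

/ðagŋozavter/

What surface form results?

[ðagŋozafter]

/v/ before /t/ (voiceless) → [f]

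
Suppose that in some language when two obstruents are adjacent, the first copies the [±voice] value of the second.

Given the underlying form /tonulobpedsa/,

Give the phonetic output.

[tonuloppetsa]

/b/ before /p/ (voiceless) → [p]
/d/ before /s/ (voiceless) → [t]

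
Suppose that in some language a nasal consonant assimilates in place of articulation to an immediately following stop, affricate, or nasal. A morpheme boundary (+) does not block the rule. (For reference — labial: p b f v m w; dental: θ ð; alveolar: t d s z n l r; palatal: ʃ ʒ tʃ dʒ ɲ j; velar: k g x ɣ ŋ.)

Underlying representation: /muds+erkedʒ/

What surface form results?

[muds+erkedʒ]

no segment meets the rule's conditions; no change.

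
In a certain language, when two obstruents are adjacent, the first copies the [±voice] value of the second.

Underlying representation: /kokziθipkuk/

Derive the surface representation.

/k/ before /z/ (voiced) → [g]

[kogziθipkuk]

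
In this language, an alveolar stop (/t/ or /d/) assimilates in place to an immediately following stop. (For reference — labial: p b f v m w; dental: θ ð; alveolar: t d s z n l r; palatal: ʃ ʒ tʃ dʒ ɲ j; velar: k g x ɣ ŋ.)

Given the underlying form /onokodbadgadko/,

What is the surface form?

[onokobbaggagko]

/d/ before /b/ (labial) → [b]
/d/ before /g/ (velar) → [g]
/d/ before /k/ (velar) → [g]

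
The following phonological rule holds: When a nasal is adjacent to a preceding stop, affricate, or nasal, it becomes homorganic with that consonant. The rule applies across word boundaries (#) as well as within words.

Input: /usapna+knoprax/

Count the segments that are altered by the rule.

/n/ after /p/ (labial) → [m]
/n/ after /k/ (velar) → [ŋ]
2 segments change.

2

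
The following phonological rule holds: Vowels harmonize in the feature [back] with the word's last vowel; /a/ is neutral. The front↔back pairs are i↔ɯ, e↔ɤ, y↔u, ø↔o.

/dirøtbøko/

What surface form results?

[dɯrotboko]

/i/ harmonizes with /o/ ([+back]) → [ɯ]
/ø/ harmonizes with /o/ ([+back]) → [o]
/ø/ harmonizes with /o/ ([+back]) → [o]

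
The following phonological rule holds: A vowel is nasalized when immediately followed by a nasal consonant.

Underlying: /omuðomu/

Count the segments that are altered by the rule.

/o/ before nasal /m/ → [õ]
/o/ before nasal /m/ → [õ]
2 segments change.

2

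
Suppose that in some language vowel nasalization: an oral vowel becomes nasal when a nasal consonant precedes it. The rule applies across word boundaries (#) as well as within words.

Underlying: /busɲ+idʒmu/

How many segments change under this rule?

/i/ after nasal /ɲ/ → [ĩ]
/u/ after nasal /m/ → [ũ]
2 segments change.

2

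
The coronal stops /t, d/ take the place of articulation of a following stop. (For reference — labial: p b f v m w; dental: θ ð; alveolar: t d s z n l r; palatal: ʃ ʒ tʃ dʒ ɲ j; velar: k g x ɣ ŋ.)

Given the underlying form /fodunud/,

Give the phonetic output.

[fodunud]

no segment meets the rule's conditions; no change.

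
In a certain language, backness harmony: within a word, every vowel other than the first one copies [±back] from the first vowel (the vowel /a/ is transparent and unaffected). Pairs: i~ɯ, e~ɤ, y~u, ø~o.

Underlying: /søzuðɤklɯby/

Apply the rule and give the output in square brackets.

[søzyðekliby]

/u/ harmonizes with /ø/ ([-back]) → [y]
/ɤ/ harmonizes with /ø/ ([-back]) → [e]
/ɯ/ harmonizes with /ø/ ([-back]) → [i]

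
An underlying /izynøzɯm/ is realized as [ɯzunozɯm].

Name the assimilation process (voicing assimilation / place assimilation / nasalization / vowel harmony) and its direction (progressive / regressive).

/i/→[ɯ] /y/→[u] /ø/→[o].
Vowels agree with the last vowel, so the harmony is regressive.

vowel harmony, regressive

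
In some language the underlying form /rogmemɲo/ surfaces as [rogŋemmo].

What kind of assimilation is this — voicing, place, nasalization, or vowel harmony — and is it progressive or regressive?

place assimilation, progressive

/m/→[ŋ] /ɲ/→[m].
Each target copies a feature from the preceding segment, so the direction is progressive.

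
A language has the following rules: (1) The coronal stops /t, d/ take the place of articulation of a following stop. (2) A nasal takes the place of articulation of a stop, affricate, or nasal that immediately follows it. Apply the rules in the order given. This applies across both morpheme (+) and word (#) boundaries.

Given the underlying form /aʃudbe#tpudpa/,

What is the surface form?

[aʃubbe#ppubpa]

Rule 1: /d/ before /b/ (labial) → [b]
Rule 1: /t/ before /p/ (labial) → [p]
Rule 1: /d/ before /p/ (labial) → [b]
After rule 1: aʃubbe#ppubpa
Rule 2: no segment meets the rule's conditions; no change.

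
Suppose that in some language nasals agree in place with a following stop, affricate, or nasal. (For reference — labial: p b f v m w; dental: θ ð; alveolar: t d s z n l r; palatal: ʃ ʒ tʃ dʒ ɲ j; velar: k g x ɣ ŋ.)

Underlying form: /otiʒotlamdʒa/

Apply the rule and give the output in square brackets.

[otiʒotlaɲdʒa]

/m/ before /dʒ/ (palatal) → [ɲ]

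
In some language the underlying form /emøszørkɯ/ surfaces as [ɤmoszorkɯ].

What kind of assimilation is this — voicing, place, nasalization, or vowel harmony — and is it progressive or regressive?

/e/→[ɤ] /ø/→[o] /ø/→[o].
Vowels agree with the last vowel, so the harmony is regressive.

vowel harmony, regressive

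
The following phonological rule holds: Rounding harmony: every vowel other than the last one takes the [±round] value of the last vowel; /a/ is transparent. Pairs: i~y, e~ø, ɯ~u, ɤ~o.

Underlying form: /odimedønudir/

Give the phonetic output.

/o/ harmonizes with /i/ ([-round]) → [ɤ]
/ø/ harmonizes with /i/ ([-round]) → [e]
/u/ harmonizes with /i/ ([-round]) → [ɯ]

[ɤdimedenɯdir]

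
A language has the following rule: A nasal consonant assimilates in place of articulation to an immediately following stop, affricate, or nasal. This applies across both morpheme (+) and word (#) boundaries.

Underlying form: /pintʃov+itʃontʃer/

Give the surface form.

/n/ before /tʃ/ (palatal) → [ɲ]
/n/ before /tʃ/ (palatal) → [ɲ]

[piɲtʃov+itʃoɲtʃer]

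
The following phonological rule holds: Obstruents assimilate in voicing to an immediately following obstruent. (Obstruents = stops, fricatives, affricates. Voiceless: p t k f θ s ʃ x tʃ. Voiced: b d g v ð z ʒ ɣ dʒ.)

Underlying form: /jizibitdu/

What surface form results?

[jizibiddu]

/t/ before /d/ (voiced) → [d]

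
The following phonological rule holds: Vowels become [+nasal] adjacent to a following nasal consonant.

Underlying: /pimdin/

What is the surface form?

/i/ before nasal /m/ → [ĩ]
/i/ before nasal /n/ → [ĩ]

[pĩmdĩn]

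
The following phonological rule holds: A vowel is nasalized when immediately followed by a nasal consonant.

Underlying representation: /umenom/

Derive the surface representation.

[ũmẽnõm]

/u/ before nasal /m/ → [ũ]
/e/ before nasal /n/ → [ẽ]
/o/ before nasal /m/ → [õ]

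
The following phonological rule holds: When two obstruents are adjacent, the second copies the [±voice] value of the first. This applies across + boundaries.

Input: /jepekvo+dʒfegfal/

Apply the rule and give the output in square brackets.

/v/ after /k/ (voiceless) → [f]
/f/ after /dʒ/ (voiced) → [v]
/f/ after /g/ (voiced) → [v]

[jepekfo+dʒvegval]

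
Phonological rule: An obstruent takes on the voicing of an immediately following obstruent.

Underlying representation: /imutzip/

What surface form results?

/t/ before /z/ (voiced) → [d]

[imudzip]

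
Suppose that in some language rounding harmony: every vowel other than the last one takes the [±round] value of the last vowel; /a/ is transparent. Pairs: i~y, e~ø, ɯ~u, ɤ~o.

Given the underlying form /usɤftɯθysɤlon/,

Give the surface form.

[usoftuθysolon]

/ɤ/ harmonizes with /o/ ([+round]) → [o]
/ɯ/ harmonizes with /o/ ([+round]) → [u]
/ɤ/ harmonizes with /o/ ([+round]) → [o]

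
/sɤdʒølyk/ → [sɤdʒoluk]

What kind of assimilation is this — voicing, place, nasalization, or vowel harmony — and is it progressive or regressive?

vowel harmony, progressive

/ø/→[o] /y/→[u].
Vowels agree with the first vowel, so the harmony is progressive.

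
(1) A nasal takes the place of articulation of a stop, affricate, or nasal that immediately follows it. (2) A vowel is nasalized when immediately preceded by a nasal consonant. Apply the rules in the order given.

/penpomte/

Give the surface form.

[pemponte]

Rule 1: /n/ before /p/ (labial) → [m]
Rule 1: /m/ before /t/ (alveolar) → [n]
After rule 1: pemponte
Rule 2: no segment meets the rule's conditions; no change.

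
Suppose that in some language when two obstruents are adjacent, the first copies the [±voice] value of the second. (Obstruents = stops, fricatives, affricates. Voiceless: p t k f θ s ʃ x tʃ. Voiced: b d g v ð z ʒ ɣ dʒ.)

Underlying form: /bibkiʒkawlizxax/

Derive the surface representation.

/b/ before /k/ (voiceless) → [p]
/ʒ/ before /k/ (voiceless) → [ʃ]
/z/ before /x/ (voiceless) → [s]

[bipkiʃkawlisxax]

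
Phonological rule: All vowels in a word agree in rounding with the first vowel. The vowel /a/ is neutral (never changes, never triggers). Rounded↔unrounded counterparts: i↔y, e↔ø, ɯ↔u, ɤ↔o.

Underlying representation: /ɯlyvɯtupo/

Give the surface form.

/y/ harmonizes with /ɯ/ ([-round]) → [i]
/u/ harmonizes with /ɯ/ ([-round]) → [ɯ]
/o/ harmonizes with /ɯ/ ([-round]) → [ɤ]

[ɯlivɯtɯpɤ]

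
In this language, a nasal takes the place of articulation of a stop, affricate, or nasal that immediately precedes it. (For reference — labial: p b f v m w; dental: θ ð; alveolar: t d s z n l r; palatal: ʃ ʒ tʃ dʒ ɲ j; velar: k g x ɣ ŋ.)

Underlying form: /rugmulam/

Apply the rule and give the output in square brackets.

/m/ after /g/ (velar) → [ŋ]

[rugŋulam]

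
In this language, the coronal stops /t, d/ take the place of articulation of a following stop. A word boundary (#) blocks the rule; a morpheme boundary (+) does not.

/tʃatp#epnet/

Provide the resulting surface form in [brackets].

/t/ before /p/ (labial) → [p]

[tʃapp#epnet]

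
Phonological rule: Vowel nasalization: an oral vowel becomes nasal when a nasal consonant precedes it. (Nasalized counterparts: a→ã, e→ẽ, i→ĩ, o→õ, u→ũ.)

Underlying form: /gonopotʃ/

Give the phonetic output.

[gonõpotʃ]

/o/ after nasal /n/ → [õ]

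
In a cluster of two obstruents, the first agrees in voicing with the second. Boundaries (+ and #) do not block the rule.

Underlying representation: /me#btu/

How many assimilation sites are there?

1

/b/ before /t/ (voiceless) → [p]
1 segment changes.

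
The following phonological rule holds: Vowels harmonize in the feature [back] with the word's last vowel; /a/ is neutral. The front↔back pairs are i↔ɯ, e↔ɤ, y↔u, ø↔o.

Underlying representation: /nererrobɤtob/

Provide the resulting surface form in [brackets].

[nɤrɤrrobɤtob]

/e/ harmonizes with /o/ ([+back]) → [ɤ]
/e/ harmonizes with /o/ ([+back]) → [ɤ]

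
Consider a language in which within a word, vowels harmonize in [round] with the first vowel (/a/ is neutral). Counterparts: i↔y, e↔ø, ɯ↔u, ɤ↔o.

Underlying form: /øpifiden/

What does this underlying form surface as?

/i/ harmonizes with /ø/ ([+round]) → [y]
/i/ harmonizes with /ø/ ([+round]) → [y]
/e/ harmonizes with /ø/ ([+round]) → [ø]

[øpyfydøn]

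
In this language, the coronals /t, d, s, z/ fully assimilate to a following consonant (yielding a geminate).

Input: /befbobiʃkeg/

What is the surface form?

no segment meets the rule's conditions; no change.

[befbobiʃkeg]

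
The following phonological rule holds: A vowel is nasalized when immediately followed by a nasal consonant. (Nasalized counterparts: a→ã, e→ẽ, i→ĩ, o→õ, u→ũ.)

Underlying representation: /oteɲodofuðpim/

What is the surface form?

/e/ before nasal /ɲ/ → [ẽ]
/i/ before nasal /m/ → [ĩ]

[otẽɲodofuðpĩm]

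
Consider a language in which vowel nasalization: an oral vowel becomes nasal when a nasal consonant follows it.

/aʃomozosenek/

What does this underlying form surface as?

/o/ before nasal /m/ → [õ]
/e/ before nasal /n/ → [ẽ]

[aʃõmozosẽnek]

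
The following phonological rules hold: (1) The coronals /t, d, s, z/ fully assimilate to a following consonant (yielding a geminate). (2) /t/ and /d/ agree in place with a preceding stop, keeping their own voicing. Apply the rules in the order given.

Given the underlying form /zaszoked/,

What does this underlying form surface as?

Rule 1: /s/ before /z/ → [z] (total assimilation)
After rule 1: zazzoked
Rule 2: no segment meets the rule's conditions; no change.

[zazzoked]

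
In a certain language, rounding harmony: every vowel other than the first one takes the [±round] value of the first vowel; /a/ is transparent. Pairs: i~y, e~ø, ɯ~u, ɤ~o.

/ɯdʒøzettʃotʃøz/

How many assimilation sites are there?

/ø/ harmonizes with /ɯ/ ([-round]) → [e]
/o/ harmonizes with /ɯ/ ([-round]) → [ɤ]
/ø/ harmonizes with /ɯ/ ([-round]) → [e]
3 segments change.

3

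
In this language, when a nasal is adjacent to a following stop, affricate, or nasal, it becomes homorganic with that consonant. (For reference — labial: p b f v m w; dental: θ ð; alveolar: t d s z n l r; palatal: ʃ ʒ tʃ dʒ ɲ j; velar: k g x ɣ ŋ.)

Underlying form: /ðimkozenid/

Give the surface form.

/m/ before /k/ (velar) → [ŋ]

[ðiŋkozenid]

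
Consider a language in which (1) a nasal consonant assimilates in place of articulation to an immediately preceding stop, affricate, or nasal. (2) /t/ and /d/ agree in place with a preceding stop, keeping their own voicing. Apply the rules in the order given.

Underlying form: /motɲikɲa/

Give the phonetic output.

Rule 1: /ɲ/ after /t/ (alveolar) → [n]
Rule 1: /ɲ/ after /k/ (velar) → [ŋ]
After rule 1: motnikŋa
Rule 2: no segment meets the rule's conditions; no change.

[motnikŋa]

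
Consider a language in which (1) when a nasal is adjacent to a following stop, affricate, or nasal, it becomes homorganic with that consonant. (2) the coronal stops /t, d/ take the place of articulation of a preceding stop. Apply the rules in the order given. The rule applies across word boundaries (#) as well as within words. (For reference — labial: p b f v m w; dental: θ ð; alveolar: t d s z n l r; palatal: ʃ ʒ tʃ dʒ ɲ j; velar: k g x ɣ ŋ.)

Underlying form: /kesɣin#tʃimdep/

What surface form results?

Rule 1: /n/ before /tʃ/ (palatal) → [ɲ]
Rule 1: /m/ before /d/ (alveolar) → [n]
After rule 1: kesɣiɲ#tʃindep
Rule 2: no segment meets the rule's conditions; no change.

[kesɣiɲ#tʃindep]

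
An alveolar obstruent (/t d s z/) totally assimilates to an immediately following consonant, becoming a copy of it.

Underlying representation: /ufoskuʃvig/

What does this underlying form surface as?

[ufokkuʃvig]

/s/ before /k/ → [k] (total assimilation)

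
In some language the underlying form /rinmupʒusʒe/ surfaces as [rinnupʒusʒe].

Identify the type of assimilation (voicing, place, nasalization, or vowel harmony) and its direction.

/m/→[n].
Each target copies a feature from the preceding segment, so the direction is progressive.

place assimilation, progressive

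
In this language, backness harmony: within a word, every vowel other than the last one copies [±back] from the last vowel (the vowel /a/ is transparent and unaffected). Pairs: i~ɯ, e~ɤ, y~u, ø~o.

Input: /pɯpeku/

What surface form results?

/e/ harmonizes with /u/ ([+back]) → [ɤ]

[pɯpɤku]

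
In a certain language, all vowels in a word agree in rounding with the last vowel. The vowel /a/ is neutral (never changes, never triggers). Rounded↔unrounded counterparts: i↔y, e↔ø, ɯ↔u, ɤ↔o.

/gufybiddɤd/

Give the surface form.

/u/ harmonizes with /ɤ/ ([-round]) → [ɯ]
/y/ harmonizes with /ɤ/ ([-round]) → [i]

[gɯfibiddɤd]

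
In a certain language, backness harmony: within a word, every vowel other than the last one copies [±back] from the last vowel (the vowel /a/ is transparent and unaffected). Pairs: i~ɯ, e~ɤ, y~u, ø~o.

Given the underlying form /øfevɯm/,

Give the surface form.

[ofɤvɯm]

/ø/ harmonizes with /ɯ/ ([+back]) → [o]
/e/ harmonizes with /ɯ/ ([+back]) → [ɤ]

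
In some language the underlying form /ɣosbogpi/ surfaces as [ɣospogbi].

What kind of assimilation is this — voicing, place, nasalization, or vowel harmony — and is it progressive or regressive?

voicing assimilation, progressive

/b/→[p] /p/→[b].
Each target copies a feature from the preceding segment, so the direction is progressive.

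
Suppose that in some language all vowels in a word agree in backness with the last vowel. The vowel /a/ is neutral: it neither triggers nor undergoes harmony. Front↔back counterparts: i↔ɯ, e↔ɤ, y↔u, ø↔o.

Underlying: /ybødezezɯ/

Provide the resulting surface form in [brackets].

/y/ harmonizes with /ɯ/ ([+back]) → [u]
/ø/ harmonizes with /ɯ/ ([+back]) → [o]
/e/ harmonizes with /ɯ/ ([+back]) → [ɤ]
/e/ harmonizes with /ɯ/ ([+back]) → [ɤ]

[ubodɤzɤzɯ]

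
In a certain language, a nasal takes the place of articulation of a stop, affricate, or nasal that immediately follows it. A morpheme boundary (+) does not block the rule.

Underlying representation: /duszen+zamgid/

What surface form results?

[duszen+zaŋgid]

/m/ before /g/ (velar) → [ŋ]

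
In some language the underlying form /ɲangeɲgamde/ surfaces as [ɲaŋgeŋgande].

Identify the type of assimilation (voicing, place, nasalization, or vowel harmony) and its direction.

/n/→[ŋ] /ɲ/→[ŋ] /m/→[n].
Each target copies a feature from the following segment, so the direction is regressive.

place assimilation, regressive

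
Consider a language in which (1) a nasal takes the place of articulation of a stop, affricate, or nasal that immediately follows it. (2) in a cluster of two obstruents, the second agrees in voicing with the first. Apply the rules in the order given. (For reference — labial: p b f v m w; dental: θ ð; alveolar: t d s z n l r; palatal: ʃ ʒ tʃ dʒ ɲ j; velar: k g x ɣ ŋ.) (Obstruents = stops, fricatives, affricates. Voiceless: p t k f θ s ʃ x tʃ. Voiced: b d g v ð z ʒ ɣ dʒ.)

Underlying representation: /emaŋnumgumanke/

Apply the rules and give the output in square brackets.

[emannuŋgumaŋke]

Rule 1: /ŋ/ before /n/ (alveolar) → [n]
Rule 1: /m/ before /g/ (velar) → [ŋ]
Rule 1: /n/ before /k/ (velar) → [ŋ]
After rule 1: emannuŋgumaŋke
Rule 2: no segment meets the rule's conditions; no change.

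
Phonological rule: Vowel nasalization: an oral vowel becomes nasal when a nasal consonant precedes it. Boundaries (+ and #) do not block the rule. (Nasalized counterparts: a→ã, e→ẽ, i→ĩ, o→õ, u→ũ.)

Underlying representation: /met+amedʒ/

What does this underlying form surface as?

[mẽt+amẽdʒ]

/e/ after nasal /m/ → [ẽ]
/e/ after nasal /m/ → [ẽ]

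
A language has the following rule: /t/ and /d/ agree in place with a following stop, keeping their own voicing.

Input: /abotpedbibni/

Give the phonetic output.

[aboppebbibni]

/t/ before /p/ (labial) → [p]
/d/ before /b/ (labial) → [b]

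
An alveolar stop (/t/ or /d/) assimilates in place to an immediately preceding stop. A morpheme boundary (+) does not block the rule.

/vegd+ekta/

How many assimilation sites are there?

2

/d/ after /g/ (velar) → [g]
/t/ after /k/ (velar) → [k]
2 segments change.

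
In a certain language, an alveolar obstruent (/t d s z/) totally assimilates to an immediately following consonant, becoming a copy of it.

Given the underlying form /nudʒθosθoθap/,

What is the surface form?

[nudʒθoθθoθap]

/s/ before /θ/ → [θ] (total assimilation)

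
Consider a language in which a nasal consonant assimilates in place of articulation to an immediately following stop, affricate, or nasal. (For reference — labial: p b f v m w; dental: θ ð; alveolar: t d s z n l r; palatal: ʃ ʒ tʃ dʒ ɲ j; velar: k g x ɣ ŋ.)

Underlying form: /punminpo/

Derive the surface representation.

/n/ before /m/ (labial) → [m]
/n/ before /p/ (labial) → [m]

[pummimpo]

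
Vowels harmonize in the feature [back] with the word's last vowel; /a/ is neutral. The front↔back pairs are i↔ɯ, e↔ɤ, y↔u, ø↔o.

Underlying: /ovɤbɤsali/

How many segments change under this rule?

/o/ harmonizes with /i/ ([-back]) → [ø]
/ɤ/ harmonizes with /i/ ([-back]) → [e]
/ɤ/ harmonizes with /i/ ([-back]) → [e]
3 segments change.

3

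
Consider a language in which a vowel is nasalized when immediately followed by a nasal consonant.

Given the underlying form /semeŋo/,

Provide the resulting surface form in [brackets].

/e/ before nasal /m/ → [ẽ]
/e/ before nasal /ŋ/ → [ẽ]

[sẽmẽŋo]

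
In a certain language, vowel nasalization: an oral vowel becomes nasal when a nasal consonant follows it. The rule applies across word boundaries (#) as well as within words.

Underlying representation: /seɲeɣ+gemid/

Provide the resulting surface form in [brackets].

/e/ before nasal /ɲ/ → [ẽ]
/e/ before nasal /m/ → [ẽ]

[sẽɲeɣ+gẽmid]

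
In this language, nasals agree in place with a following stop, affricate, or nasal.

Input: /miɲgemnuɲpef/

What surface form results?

/ɲ/ before /g/ (velar) → [ŋ]
/m/ before /n/ (alveolar) → [n]
/ɲ/ before /p/ (labial) → [m]

[miŋgennumpef]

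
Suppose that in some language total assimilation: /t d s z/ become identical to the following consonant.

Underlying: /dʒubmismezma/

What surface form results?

[dʒubmimmemma]

/s/ before /m/ → [m] (total assimilation)
/z/ before /m/ → [m] (total assimilation)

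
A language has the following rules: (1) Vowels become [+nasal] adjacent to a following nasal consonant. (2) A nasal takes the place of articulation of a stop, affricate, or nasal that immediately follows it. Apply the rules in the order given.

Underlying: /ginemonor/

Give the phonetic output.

Rule 1: /i/ before nasal /n/ → [ĩ]
Rule 1: /e/ before nasal /m/ → [ẽ]
Rule 1: /o/ before nasal /n/ → [õ]
After rule 1: gĩnẽmõnor
Rule 2: no segment meets the rule's conditions; no change.

[gĩnẽmõnor]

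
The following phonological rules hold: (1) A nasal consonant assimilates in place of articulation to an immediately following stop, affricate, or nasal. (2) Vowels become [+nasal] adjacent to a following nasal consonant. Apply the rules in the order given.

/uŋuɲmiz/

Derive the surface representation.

[ũŋũmmiz]

Rule 1: /ɲ/ before /m/ (labial) → [m]
After rule 1: uŋummiz
Rule 2: /u/ before nasal /ŋ/ → [ũ]
Rule 2: /u/ before nasal /m/ → [ũ]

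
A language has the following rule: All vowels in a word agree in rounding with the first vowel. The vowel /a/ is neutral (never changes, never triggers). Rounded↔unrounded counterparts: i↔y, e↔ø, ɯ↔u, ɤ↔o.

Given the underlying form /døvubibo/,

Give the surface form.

/i/ harmonizes with /ø/ ([+round]) → [y]

[døvubybo]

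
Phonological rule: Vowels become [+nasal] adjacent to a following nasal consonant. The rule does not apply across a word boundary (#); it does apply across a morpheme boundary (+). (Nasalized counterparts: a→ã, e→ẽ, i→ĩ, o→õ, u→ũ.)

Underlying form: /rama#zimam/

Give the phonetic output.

[rãma#zĩmãm]

/a/ before nasal /m/ → [ã]
/i/ before nasal /m/ → [ĩ]
/a/ before nasal /m/ → [ã]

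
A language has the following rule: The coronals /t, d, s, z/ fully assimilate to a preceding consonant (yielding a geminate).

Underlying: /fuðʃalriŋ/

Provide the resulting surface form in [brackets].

no segment meets the rule's conditions; no change.

[fuðʃalriŋ]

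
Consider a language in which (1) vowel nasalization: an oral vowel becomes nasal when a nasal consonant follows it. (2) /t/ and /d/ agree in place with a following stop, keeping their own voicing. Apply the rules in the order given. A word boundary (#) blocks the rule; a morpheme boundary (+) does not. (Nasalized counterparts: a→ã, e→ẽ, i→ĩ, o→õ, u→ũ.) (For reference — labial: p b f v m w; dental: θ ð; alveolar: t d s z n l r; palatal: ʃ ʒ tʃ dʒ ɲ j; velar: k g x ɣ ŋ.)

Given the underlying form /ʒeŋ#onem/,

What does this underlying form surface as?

[ʒẽŋ#õnẽm]

Rule 1: /e/ before nasal /ŋ/ → [ẽ]
Rule 1: /o/ before nasal /n/ → [õ]
Rule 1: /e/ before nasal /m/ → [ẽ]
After rule 1: ʒẽŋ#õnẽm
Rule 2: no segment meets the rule's conditions; no change.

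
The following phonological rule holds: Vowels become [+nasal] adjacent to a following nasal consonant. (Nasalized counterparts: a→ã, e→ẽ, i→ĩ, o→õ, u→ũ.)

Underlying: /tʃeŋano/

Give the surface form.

[tʃẽŋãno]

/e/ before nasal /ŋ/ → [ẽ]
/a/ before nasal /n/ → [ã]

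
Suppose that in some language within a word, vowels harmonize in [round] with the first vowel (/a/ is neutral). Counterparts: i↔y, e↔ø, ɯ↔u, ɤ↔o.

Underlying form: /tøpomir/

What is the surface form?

/i/ harmonizes with /ø/ ([+round]) → [y]

[tøpomyr]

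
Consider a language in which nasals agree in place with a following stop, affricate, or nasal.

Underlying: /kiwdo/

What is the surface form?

[kiwdo]

no segment meets the rule's conditions; no change.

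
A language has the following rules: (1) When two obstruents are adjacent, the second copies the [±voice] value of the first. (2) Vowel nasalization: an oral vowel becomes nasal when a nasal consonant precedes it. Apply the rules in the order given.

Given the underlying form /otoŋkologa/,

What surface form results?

Rule 1: no segment meets the rule's conditions; no change.
After rule 1: otoŋkologa
Rule 2: no segment meets the rule's conditions; no change.

[otoŋkologa]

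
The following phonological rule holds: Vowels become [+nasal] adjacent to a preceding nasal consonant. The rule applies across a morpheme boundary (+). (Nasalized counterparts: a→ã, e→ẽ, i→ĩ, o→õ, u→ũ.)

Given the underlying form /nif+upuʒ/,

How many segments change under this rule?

1

/i/ after nasal /n/ → [ĩ]
1 segment changes.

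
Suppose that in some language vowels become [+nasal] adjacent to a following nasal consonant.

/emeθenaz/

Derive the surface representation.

[ẽmeθẽnaz]

/e/ before nasal /m/ → [ẽ]
/e/ before nasal /n/ → [ẽ]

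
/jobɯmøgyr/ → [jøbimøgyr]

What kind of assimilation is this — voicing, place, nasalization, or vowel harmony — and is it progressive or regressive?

vowel harmony, regressive

/o/→[ø] /ɯ/→[i].
Vowels agree with the last vowel, so the harmony is regressive.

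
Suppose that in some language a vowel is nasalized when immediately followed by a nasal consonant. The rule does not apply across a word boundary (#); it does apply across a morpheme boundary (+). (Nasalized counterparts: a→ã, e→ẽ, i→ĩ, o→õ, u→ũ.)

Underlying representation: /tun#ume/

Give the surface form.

/u/ before nasal /n/ → [ũ]
/u/ before nasal /m/ → [ũ]

[tũn#ũme]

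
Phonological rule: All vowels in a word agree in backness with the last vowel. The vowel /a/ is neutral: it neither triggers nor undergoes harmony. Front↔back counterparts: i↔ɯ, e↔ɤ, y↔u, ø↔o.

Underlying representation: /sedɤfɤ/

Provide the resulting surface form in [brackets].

/e/ harmonizes with /ɤ/ ([+back]) → [ɤ]

[sɤdɤfɤ]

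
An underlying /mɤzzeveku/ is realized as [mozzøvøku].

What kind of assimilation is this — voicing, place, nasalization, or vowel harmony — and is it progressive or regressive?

/ɤ/→[o] /e/→[ø] /e/→[ø].
Vowels agree with the last vowel, so the harmony is regressive.

vowel harmony, regressive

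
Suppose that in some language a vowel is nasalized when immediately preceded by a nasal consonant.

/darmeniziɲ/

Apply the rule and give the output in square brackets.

[darmẽnĩziɲ]

/e/ after nasal /m/ → [ẽ]
/i/ after nasal /n/ → [ĩ]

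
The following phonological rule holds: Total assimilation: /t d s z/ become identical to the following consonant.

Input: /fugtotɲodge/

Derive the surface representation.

[fugtoɲɲogge]

/t/ before /ɲ/ → [ɲ] (total assimilation)
/d/ before /g/ → [g] (total assimilation)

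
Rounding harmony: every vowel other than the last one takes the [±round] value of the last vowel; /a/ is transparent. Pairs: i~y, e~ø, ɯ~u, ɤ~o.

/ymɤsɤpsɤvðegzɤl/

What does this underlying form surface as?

[imɤsɤpsɤvðegzɤl]

/y/ harmonizes with /ɤ/ ([-round]) → [i]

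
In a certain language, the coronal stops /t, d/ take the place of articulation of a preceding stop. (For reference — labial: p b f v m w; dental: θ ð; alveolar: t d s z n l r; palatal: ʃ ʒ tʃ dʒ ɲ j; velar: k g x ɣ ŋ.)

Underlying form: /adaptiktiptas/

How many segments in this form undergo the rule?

/t/ after /p/ (labial) → [p]
/t/ after /k/ (velar) → [k]
/t/ after /p/ (labial) → [p]
3 segments change.

3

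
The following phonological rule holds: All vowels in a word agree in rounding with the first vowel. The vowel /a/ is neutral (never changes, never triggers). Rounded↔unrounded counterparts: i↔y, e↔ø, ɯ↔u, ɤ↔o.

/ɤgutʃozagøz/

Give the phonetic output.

/u/ harmonizes with /ɤ/ ([-round]) → [ɯ]
/o/ harmonizes with /ɤ/ ([-round]) → [ɤ]
/ø/ harmonizes with /ɤ/ ([-round]) → [e]

[ɤgɯtʃɤzagez]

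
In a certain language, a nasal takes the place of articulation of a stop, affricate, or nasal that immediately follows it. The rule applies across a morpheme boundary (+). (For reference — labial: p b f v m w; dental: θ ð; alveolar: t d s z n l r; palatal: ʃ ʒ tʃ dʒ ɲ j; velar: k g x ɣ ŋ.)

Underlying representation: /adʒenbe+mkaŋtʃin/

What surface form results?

[adʒembe+ŋkaɲtʃin]

/n/ before /b/ (labial) → [m]
/m/ before /k/ (velar) → [ŋ]
/ŋ/ before /tʃ/ (palatal) → [ɲ]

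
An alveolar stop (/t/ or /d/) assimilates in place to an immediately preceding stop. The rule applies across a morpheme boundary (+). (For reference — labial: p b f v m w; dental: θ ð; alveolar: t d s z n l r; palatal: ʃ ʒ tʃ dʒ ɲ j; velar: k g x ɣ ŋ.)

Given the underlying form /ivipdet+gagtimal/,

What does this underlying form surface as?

[ivipbet+gagkimal]

/d/ after /p/ (labial) → [b]
/t/ after /g/ (velar) → [k]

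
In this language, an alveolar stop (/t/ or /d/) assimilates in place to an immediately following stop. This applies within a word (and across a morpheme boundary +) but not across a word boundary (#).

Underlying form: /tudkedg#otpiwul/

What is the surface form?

[tugkegg#oppiwul]

/d/ before /k/ (velar) → [g]
/d/ before /g/ (velar) → [g]
/t/ before /p/ (labial) → [p]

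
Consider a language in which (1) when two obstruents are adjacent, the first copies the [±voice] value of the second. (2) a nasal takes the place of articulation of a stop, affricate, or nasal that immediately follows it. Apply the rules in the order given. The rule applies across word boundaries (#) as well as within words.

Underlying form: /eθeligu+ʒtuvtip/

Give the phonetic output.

Rule 1: /ʒ/ before /t/ (voiceless) → [ʃ]
Rule 1: /v/ before /t/ (voiceless) → [f]
After rule 1: eθeligu+ʃtuftip
Rule 2: no segment meets the rule's conditions; no change.

[eθeligu+ʃtuftip]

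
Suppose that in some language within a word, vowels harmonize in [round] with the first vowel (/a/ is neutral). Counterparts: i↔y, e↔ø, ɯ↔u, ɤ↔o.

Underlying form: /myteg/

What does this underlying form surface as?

[mytøg]

/e/ harmonizes with /y/ ([+round]) → [ø]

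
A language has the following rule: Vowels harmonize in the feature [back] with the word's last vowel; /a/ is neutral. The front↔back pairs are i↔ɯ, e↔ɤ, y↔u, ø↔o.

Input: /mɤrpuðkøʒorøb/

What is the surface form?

[merpyðkøʒørøb]

/ɤ/ harmonizes with /ø/ ([-back]) → [e]
/u/ harmonizes with /ø/ ([-back]) → [y]
/o/ harmonizes with /ø/ ([-back]) → [ø]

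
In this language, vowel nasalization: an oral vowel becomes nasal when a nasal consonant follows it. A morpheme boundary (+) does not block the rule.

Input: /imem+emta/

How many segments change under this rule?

/i/ before nasal /m/ → [ĩ]
/e/ before nasal /m/ → [ẽ]
/e/ before nasal /m/ → [ẽ]
3 segments change.

3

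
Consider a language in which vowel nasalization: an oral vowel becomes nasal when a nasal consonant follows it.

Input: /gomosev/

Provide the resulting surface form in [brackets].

/o/ before nasal /m/ → [õ]

[gõmosev]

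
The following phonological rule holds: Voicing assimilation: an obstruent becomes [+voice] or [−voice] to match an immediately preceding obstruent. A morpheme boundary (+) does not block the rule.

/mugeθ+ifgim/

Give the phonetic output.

/g/ after /f/ (voiceless) → [k]

[mugeθ+ifkim]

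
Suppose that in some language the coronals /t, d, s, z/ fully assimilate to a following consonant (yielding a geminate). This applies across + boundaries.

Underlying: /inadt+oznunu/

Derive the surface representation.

/d/ before /t/ → [t] (total assimilation)
/z/ before /n/ → [n] (total assimilation)

[inatt+onnunu]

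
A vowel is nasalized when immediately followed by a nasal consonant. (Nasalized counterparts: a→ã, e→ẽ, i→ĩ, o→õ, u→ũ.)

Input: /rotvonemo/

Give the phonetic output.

[rotvõnẽmo]

/o/ before nasal /n/ → [õ]
/e/ before nasal /m/ → [ẽ]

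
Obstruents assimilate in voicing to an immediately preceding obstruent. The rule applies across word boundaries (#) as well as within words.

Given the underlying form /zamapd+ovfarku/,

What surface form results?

/d/ after /p/ (voiceless) → [t]
/f/ after /v/ (voiced) → [v]

[zamapt+ovvarku]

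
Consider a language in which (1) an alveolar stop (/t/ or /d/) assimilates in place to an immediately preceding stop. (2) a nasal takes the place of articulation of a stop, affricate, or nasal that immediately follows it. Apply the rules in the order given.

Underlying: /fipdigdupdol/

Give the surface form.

Rule 1: /d/ after /p/ (labial) → [b]
Rule 1: /d/ after /g/ (velar) → [g]
Rule 1: /d/ after /p/ (labial) → [b]
After rule 1: fipbiggupbol
Rule 2: no segment meets the rule's conditions; no change.

[fipbiggupbol]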